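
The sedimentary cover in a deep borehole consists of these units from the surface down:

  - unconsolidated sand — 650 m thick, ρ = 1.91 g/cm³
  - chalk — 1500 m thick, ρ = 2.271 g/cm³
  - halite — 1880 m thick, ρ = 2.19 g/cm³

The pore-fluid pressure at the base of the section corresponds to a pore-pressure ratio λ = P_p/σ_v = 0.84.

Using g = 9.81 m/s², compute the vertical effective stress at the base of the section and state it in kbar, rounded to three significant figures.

Overburden (lithostatic) stress σ_v:
unconsolidated sand: 1910 kg/m³ × 9.81 m/s² × 650 m = 1.218×10^7 Pa = 12.18 MPa
chalk: 2271 kg/m³ × 9.81 m/s² × 1500 m = 3.342×10^7 Pa = 33.42 MPa
halite: 2190 kg/m³ × 9.81 m/s² × 1880 m = 4.039×10^7 Pa = 40.39 MPa
Total = 12.18 + 33.42 + 40.39 = 85.987 MPa
Pore pressure P_p = λ·σ_v = 0.84 × 85.99 MPa = 72.23 MPa
Effective stress σ' = σ_v − P_p = 85.99 − 72.23 = 13.758 MPa = 0.13758 kbar

0.138 kbar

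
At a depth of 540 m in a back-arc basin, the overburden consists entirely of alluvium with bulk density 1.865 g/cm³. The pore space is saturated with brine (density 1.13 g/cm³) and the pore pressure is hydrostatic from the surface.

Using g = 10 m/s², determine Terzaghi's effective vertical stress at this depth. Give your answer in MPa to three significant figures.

Overburden (lithostatic) stress σ_v:
alluvium: 1865 kg/m³ × 10 m/s² × 540 m = 1.007×10^7 Pa = 10.07 MPa
Pore pressure P_p = 1130 kg/m³ × 10 m/s² × 540 m = 6.102×10^6 Pa = 6.102 MPa
Effective stress σ' = σ_v − P_p = 10.07 − 6.102 = 3.9690 MPa

3.97 MPa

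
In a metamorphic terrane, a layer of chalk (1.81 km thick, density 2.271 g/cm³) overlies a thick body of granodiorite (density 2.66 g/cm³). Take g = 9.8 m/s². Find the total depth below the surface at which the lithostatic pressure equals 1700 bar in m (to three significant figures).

6790 m

Pressure at base of upper layers: 2271×9.8×1810 = 4.028×10^7 Pa = 402.8 bar
Remaining pressure to be supplied by granodiorite: 1.700×10^8 − 4.028×10^7 = 1.297×10^8 Pa
Additional depth in granodiorite = 1.297×10^8 Pa / (2660 kg/m³ × 9.8 m/s²) = 4976.1 m
Total depth = 1810 m + 4976.1 m = 6786.1 m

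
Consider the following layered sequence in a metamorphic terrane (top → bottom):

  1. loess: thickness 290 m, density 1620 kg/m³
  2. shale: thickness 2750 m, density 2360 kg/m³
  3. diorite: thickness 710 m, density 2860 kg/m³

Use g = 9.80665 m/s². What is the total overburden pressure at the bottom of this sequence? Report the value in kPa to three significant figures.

loess: 1620 kg/m³ × 9.80665 m/s² × 290 m = 4.607×10^6 Pa = 4607 kPa
shale: 2360 kg/m³ × 9.80665 m/s² × 2750 m = 6.365×10^7 Pa = 63645 kPa
diorite: 2860 kg/m³ × 9.80665 m/s² × 710 m = 1.991×10^7 Pa = 19913 kPa
Total = 4607 + 63645 + 19913 = 88166 kPa

88200 kPa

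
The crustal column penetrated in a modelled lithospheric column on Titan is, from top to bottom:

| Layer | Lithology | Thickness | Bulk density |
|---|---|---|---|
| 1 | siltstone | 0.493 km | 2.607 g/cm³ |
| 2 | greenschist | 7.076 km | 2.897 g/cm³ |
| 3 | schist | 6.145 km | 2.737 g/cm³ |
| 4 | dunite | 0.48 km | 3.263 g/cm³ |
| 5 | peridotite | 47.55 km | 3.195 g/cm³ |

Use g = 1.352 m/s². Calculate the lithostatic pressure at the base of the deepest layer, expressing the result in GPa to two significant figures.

siltstone: 2607 kg/m³ × 1.352 m/s² × 493 m = 1.738×10^6 Pa = 1.738×10^-3 GPa
greenschist: 2897 kg/m³ × 1.352 m/s² × 7076 m = 2.771×10^7 Pa = 0.02771 GPa
schist: 2737 kg/m³ × 1.352 m/s² × 6145 m = 2.274×10^7 Pa = 0.02274 GPa
dunite: 3263 kg/m³ × 1.352 m/s² × 480 m = 2.118×10^6 Pa = 2.118×10^-3 GPa
peridotite: 3195 kg/m³ × 1.352 m/s² × 47550 m = 2.054×10^8 Pa = 0.2054 GPa
Total = 1.738×10^-3 + 0.02771 + 0.02274 + 2.118×10^-3 + 0.2054 = 0.25971 GPa

0.26 GPa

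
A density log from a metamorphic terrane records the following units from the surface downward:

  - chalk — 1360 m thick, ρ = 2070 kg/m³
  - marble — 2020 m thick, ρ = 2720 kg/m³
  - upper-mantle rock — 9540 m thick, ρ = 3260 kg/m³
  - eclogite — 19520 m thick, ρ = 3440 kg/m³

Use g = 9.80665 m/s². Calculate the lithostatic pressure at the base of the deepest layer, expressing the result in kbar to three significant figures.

chalk: 2070 kg/m³ × 9.80665 m/s² × 1360 m = 2.761×10^7 Pa = 0.2761 kbar
marble: 2720 kg/m³ × 9.80665 m/s² × 2020 m = 5.388×10^7 Pa = 0.5388 kbar
upper-mantle rock: 3260 kg/m³ × 9.80665 m/s² × 9540 m = 3.050×10^8 Pa = 3.050 kbar
eclogite: 3440 kg/m³ × 9.80665 m/s² × 19520 m = 6.585×10^8 Pa = 6.585 kbar
Total = 0.2761 + 0.5388 + 3.050 + 6.585 = 10.450 kbar

10.4 kbar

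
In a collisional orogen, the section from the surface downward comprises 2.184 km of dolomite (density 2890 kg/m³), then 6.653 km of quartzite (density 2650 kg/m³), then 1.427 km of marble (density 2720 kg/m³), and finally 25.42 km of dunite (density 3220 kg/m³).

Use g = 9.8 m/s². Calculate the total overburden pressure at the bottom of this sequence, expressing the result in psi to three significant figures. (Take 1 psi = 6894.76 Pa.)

dolomite: 2890 kg/m³ × 9.8 m/s² × 2184 m = 6.186×10^7 Pa = 8971 psi
quartzite: 2650 kg/m³ × 9.8 m/s² × 6653 m = 1.728×10^8 Pa = 25059 psi
marble: 2720 kg/m³ × 9.8 m/s² × 1427 m = 3.804×10^7 Pa = 5517 psi
dunite: 3220 kg/m³ × 9.8 m/s² × 25420 m = 8.022×10^8 Pa = 1.163×10^5 psi
Total = 8971 + 25059 + 5517 + 1.163×10^5 = 1.5589×10^5 psi

156000 psi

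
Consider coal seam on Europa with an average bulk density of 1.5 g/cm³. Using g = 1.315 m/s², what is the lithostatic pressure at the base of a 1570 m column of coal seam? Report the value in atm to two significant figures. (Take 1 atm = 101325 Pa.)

31 atm

coal seam: 1500 kg/m³ × 1.315 m/s² × 1570 m = 3.097×10^6 Pa = 30.56 atm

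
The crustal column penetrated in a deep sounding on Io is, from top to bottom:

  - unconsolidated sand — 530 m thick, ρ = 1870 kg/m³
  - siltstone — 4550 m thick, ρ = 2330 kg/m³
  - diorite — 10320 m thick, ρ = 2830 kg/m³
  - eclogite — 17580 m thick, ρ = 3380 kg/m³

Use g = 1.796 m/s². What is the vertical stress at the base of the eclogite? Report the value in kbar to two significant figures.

unconsolidated sand: 1870 kg/m³ × 1.796 m/s² × 530 m = 1.780×10^6 Pa = 0.01780 kbar
siltstone: 2330 kg/m³ × 1.796 m/s² × 4550 m = 1.904×10^7 Pa = 0.1904 kbar
diorite: 2830 kg/m³ × 1.796 m/s² × 10320 m = 5.245×10^7 Pa = 0.5245 kbar
eclogite: 3380 kg/m³ × 1.796 m/s² × 17580 m = 1.067×10^8 Pa = 1.067 kbar
Total = 0.01780 + 0.1904 + 0.5245 + 1.067 = 1.7999 kbar

1.8 kbar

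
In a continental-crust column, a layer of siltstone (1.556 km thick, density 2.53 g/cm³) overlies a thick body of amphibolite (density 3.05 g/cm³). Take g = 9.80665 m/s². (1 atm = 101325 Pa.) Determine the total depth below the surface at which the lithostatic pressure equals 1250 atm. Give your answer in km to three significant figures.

Pressure at base of upper layers: 2530×9.80665×1556 = 3.861×10^7 Pa = 381.0 atm
Remaining pressure to be supplied by amphibolite: 1.267×10^8 − 3.861×10^7 = 8.805×10^7 Pa
Additional depth in amphibolite = 8.805×10^7 Pa / (3050 kg/m³ × 9.80665 m/s²) = 2943.8 m
Total depth = 1556 m + 2943.8 m = 4499.8 m
= 4.4998 km

4.50 km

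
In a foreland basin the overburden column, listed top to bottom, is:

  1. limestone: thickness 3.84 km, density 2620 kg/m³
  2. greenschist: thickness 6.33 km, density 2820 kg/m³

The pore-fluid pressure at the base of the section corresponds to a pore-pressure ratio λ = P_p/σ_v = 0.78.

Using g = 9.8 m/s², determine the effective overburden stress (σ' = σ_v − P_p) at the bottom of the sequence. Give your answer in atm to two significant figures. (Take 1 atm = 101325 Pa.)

590 atm

Overburden (lithostatic) stress σ_v:
limestone: 2620 kg/m³ × 9.8 m/s² × 3840 m = 9.860×10^7 Pa = 98.60 MPa
greenschist: 2820 kg/m³ × 9.8 m/s² × 6330 m = 1.749×10^8 Pa = 174.9 MPa
Total = 98.60 + 174.9 = 273.53 MPa
Pore pressure P_p = λ·σ_v = 0.78 × 273.5 MPa = 213.4 MPa
Effective stress σ' = σ_v − P_p = 273.5 − 213.4 = 60.177 MPa = 593.90 atm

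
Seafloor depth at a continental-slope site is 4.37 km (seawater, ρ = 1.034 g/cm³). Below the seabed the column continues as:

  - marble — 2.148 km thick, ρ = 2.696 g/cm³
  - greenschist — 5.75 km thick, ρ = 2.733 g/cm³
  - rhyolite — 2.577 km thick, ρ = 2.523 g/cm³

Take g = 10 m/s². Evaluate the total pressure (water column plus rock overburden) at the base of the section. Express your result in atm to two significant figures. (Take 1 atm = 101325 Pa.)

seawater: 1034 kg/m³ × 10 m/s² × 4370 m = 4.519×10^7 Pa = 445.9 atm
marble: 2696 kg/m³ × 10 m/s² × 2148 m = 5.791×10^7 Pa = 571.5 atm
greenschist: 2733 kg/m³ × 10 m/s² × 5750 m = 1.571×10^8 Pa = 1551 atm
rhyolite: 2523 kg/m³ × 10 m/s² × 2577 m = 6.502×10^7 Pa = 641.7 atm
Total = 445.9 + 571.5 + 1551 + 641.7 = 3210.1 atm

3200 atm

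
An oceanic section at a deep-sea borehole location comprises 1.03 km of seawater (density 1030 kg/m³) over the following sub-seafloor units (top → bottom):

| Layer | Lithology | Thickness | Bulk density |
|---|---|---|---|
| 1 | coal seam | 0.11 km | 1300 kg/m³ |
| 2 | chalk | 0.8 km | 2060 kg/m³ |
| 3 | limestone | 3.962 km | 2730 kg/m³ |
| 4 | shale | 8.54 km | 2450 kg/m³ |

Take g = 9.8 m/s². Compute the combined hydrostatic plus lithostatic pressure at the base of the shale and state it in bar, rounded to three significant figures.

3390 bar

seawater: 1030 kg/m³ × 9.8 m/s² × 1030 m = 1.040×10^7 Pa = 104.0 bar
coal seam: 1300 kg/m³ × 9.8 m/s² × 110 m = 1.401×10^6 Pa = 14.01 bar
chalk: 2060 kg/m³ × 9.8 m/s² × 800 m = 1.615×10^7 Pa = 161.5 bar
limestone: 2730 kg/m³ × 9.8 m/s² × 3962 m = 1.060×10^8 Pa = 1060 bar
shale: 2450 kg/m³ × 9.8 m/s² × 8540 m = 2.050×10^8 Pa = 2050 bar
Total = 104.0 + 14.01 + 161.5 + 1060 + 2050 = 3389.9 bar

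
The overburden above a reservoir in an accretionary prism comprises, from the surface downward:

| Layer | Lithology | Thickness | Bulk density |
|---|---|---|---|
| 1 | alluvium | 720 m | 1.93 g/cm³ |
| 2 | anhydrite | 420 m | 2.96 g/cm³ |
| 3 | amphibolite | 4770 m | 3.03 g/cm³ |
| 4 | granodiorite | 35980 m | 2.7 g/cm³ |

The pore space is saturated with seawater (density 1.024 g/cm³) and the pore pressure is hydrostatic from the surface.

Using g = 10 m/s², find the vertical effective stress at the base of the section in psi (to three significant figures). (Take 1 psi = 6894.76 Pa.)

103000 psi

Overburden (lithostatic) stress σ_v:
alluvium: 1930 kg/m³ × 10 m/s² × 720 m = 1.390×10^7 Pa = 13.90 MPa
anhydrite: 2960 kg/m³ × 10 m/s² × 420 m = 1.243×10^7 Pa = 12.43 MPa
amphibolite: 3030 kg/m³ × 10 m/s² × 4770 m = 1.445×10^8 Pa = 144.5 MPa
granodiorite: 2700 kg/m³ × 10 m/s² × 35980 m = 9.715×10^8 Pa = 971.5 MPa
Total = 13.90 + 12.43 + 144.5 + 971.5 = 1142.3 MPa
Pore pressure P_p = 1024 kg/m³ × 10 m/s² × 41890 m = 4.290×10^8 Pa = 429.0 MPa
Effective stress σ' = σ_v − P_p = 1142 − 429.0 = 713.37 MPa = 1.0346×10^5 psi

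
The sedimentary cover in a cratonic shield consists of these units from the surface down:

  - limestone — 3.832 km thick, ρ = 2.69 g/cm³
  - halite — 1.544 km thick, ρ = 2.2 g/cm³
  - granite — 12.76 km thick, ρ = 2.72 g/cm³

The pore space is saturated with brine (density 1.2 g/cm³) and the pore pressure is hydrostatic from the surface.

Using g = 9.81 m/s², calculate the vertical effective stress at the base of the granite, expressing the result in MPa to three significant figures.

261 MPa

Overburden (lithostatic) stress σ_v:
limestone: 2690 kg/m³ × 9.81 m/s² × 3832 m = 1.011×10^8 Pa = 101.1 MPa
halite: 2200 kg/m³ × 9.81 m/s² × 1544 m = 3.332×10^7 Pa = 33.32 MPa
granite: 2720 kg/m³ × 9.81 m/s² × 12760 m = 3.405×10^8 Pa = 340.5 MPa
Total = 101.1 + 33.32 + 340.5 = 474.92 MPa
Pore pressure P_p = 1200 kg/m³ × 9.81 m/s² × 18136 m = 2.135×10^8 Pa = 213.5 MPa
Effective stress σ' = σ_v − P_p = 474.9 − 213.5 = 261.43 MPa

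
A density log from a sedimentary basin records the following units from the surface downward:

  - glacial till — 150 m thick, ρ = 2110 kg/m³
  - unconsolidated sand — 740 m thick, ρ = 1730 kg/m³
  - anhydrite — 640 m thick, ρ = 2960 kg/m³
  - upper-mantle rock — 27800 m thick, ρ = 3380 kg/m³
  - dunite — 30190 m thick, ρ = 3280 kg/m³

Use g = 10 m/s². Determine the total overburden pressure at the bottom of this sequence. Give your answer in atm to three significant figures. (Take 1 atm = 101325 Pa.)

glacial till: 2110 kg/m³ × 10 m/s² × 150 m = 3.165×10^6 Pa = 31.24 atm
unconsolidated sand: 1730 kg/m³ × 10 m/s² × 740 m = 1.280×10^7 Pa = 126.3 atm
anhydrite: 2960 kg/m³ × 10 m/s² × 640 m = 1.894×10^7 Pa = 187.0 atm
upper-mantle rock: 3380 kg/m³ × 10 m/s² × 27800 m = 9.396×10^8 Pa = 9274 atm
dunite: 3280 kg/m³ × 10 m/s² × 30190 m = 9.902×10^8 Pa = 9773 atm
Total = 31.24 + 126.3 + 187.0 + 9274 + 9773 = 19391 atm

19400 atm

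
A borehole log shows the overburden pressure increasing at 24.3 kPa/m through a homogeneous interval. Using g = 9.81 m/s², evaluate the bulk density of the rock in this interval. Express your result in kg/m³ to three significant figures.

2480 kg/m³

ρ = (dP/dz)/g = 24.3 kPa/m / 9.81 m/s² = 24300 Pa/m / 9.81 m/s² = 2477.1 kg/m³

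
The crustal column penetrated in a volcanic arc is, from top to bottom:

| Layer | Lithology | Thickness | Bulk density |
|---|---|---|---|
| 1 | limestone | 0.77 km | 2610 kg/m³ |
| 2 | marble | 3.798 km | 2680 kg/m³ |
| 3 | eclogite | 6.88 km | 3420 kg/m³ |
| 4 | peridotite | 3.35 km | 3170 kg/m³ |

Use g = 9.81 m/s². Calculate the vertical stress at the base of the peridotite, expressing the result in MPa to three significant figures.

455 MPa

limestone: 2610 kg/m³ × 9.81 m/s² × 770 m = 1.972×10^7 Pa = 19.72 MPa
marble: 2680 kg/m³ × 9.81 m/s² × 3798 m = 9.985×10^7 Pa = 99.85 MPa
eclogite: 3420 kg/m³ × 9.81 m/s² × 6880 m = 2.308×10^8 Pa = 230.8 MPa
peridotite: 3170 kg/m³ × 9.81 m/s² × 3350 m = 1.042×10^8 Pa = 104.2 MPa
Total = 19.72 + 99.85 + 230.8 + 104.2 = 454.57 MPa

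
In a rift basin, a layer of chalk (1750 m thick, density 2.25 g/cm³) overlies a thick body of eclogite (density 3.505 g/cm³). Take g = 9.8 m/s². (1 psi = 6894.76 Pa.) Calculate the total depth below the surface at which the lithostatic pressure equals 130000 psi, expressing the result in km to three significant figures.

26.7 km

Pressure at base of upper layers: 2250×9.8×1750 = 3.859×10^7 Pa = 5597 psi
Remaining pressure to be supplied by eclogite: 8.963×10^8 − 3.859×10^7 = 8.577×10^8 Pa
Additional depth in eclogite = 8.577×10^8 Pa / (3505 kg/m³ × 9.8 m/s²) = 24971 m
Total depth = 1750 m + 24971 m = 26721 m
= 26.721 km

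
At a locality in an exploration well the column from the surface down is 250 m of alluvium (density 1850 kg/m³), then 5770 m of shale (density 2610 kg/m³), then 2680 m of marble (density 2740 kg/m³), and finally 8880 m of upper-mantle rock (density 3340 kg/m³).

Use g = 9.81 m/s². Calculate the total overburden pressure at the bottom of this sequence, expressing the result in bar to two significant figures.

5200 bar

alluvium: 1850 kg/m³ × 9.81 m/s² × 250 m = 4.537×10^6 Pa = 45.37 bar
shale: 2610 kg/m³ × 9.81 m/s² × 5770 m = 1.477×10^8 Pa = 1477 bar
marble: 2740 kg/m³ × 9.81 m/s² × 2680 m = 7.204×10^7 Pa = 720.4 bar
upper-mantle rock: 3340 kg/m³ × 9.81 m/s² × 8880 m = 2.910×10^8 Pa = 2910 bar
Total = 45.37 + 1477 + 720.4 + 2910 = 5152.7 bar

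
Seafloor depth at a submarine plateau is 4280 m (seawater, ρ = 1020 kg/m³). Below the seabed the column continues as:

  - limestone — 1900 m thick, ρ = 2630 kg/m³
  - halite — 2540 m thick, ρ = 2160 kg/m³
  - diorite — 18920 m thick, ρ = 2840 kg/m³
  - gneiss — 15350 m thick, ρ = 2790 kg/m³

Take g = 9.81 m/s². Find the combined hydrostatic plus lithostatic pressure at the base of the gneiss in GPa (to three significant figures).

1.09 GPa

seawater: 1020 kg/m³ × 9.81 m/s² × 4280 m = 4.283×10^7 Pa = 0.04283 GPa
limestone: 2630 kg/m³ × 9.81 m/s² × 1900 m = 4.902×10^7 Pa = 0.04902 GPa
halite: 2160 kg/m³ × 9.81 m/s² × 2540 m = 5.382×10^7 Pa = 0.05382 GPa
diorite: 2840 kg/m³ × 9.81 m/s² × 18920 m = 5.271×10^8 Pa = 0.5271 GPa
gneiss: 2790 kg/m³ × 9.81 m/s² × 15350 m = 4.201×10^8 Pa = 0.4201 GPa
Total = 0.04283 + 0.04902 + 0.05382 + 0.5271 + 0.4201 = 1.0929 GPa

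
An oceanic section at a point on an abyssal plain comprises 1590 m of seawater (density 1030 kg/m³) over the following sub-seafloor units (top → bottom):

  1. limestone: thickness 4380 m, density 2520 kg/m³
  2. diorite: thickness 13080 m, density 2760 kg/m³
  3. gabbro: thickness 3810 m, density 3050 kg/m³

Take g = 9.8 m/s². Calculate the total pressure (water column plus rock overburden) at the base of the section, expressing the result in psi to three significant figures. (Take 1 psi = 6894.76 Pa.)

seawater: 1030 kg/m³ × 9.8 m/s² × 1590 m = 1.605×10^7 Pa = 2328 psi
limestone: 2520 kg/m³ × 9.8 m/s² × 4380 m = 1.082×10^8 Pa = 15689 psi
diorite: 2760 kg/m³ × 9.8 m/s² × 13080 m = 3.538×10^8 Pa = 51313 psi
gabbro: 3050 kg/m³ × 9.8 m/s² × 3810 m = 1.139×10^8 Pa = 16517 psi
Total = 2328 + 15689 + 51313 + 16517 = 85846 psi

85800 psi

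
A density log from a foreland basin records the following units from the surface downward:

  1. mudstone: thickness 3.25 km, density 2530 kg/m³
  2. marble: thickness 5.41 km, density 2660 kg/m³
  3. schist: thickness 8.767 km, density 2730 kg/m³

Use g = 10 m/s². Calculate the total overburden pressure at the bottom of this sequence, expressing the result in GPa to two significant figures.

mudstone: 2530 kg/m³ × 10 m/s² × 3250 m = 8.223×10^7 Pa = 0.08223 GPa
marble: 2660 kg/m³ × 10 m/s² × 5410 m = 1.439×10^8 Pa = 0.1439 GPa
schist: 2730 kg/m³ × 10 m/s² × 8767 m = 2.393×10^8 Pa = 0.2393 GPa
Total = 0.08223 + 0.1439 + 0.2393 = 0.46547 GPa

0.47 GPa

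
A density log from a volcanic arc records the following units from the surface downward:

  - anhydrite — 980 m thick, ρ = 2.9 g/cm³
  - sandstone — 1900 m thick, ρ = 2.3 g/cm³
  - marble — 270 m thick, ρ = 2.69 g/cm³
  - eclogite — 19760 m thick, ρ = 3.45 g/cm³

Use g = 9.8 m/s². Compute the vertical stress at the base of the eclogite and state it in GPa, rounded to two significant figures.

anhydrite: 2900 kg/m³ × 9.8 m/s² × 980 m = 2.785×10^7 Pa = 0.02785 GPa
sandstone: 2300 kg/m³ × 9.8 m/s² × 1900 m = 4.283×10^7 Pa = 0.04283 GPa
marble: 2690 kg/m³ × 9.8 m/s² × 270 m = 7.118×10^6 Pa = 7.118×10^-3 GPa
eclogite: 3450 kg/m³ × 9.8 m/s² × 19760 m = 6.681×10^8 Pa = 0.6681 GPa
Total = 0.02785 + 0.04283 + 7.118×10^-3 + 0.6681 = 0.74588 GPa

0.75 GPa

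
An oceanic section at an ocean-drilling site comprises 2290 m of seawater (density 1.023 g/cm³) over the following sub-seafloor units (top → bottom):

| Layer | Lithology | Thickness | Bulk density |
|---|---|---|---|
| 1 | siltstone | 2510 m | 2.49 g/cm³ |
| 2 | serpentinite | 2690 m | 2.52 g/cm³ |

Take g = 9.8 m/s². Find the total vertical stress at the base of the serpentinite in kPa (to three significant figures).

151000 kPa

seawater: 1023 kg/m³ × 9.8 m/s² × 2290 m = 2.296×10^7 Pa = 22958 kPa
siltstone: 2490 kg/m³ × 9.8 m/s² × 2510 m = 6.125×10^7 Pa = 61249 kPa
serpentinite: 2520 kg/m³ × 9.8 m/s² × 2690 m = 6.643×10^7 Pa = 66432 kPa
Total = 22958 + 61249 + 66432 = 1.5064×10^5 kPa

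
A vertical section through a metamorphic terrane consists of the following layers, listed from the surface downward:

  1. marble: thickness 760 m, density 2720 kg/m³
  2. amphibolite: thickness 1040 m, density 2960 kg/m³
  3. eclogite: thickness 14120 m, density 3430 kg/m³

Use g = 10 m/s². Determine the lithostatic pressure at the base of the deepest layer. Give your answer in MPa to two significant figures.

marble: 2720 kg/m³ × 10 m/s² × 760 m = 2.067×10^7 Pa = 20.67 MPa
amphibolite: 2960 kg/m³ × 10 m/s² × 1040 m = 3.078×10^7 Pa = 30.78 MPa
eclogite: 3430 kg/m³ × 10 m/s² × 14120 m = 4.843×10^8 Pa = 484.3 MPa
Total = 20.67 + 30.78 + 484.3 = 535.77 MPa

540 MPa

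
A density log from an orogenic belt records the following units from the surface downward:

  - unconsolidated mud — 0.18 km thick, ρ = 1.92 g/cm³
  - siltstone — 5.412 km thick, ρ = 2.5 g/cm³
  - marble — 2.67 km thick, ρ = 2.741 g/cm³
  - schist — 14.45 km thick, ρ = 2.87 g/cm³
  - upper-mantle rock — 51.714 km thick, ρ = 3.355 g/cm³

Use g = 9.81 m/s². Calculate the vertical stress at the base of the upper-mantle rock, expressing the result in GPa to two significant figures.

2.3 GPa

unconsolidated mud: 1920 kg/m³ × 9.81 m/s² × 180 m = 3.390×10^6 Pa = 3.390×10^-3 GPa
siltstone: 2500 kg/m³ × 9.81 m/s² × 5412 m = 1.327×10^8 Pa = 0.1327 GPa
marble: 2741 kg/m³ × 9.81 m/s² × 2670 m = 7.179×10^7 Pa = 0.07179 GPa
schist: 2870 kg/m³ × 9.81 m/s² × 14450 m = 4.068×10^8 Pa = 0.4068 GPa
upper-mantle rock: 3355 kg/m³ × 9.81 m/s² × 51714 m = 1.702×10^9 Pa = 1.702 GPa
Total = 3.390×10^-3 + 0.1327 + 0.07179 + 0.4068 + 1.702 = 2.3168 GPa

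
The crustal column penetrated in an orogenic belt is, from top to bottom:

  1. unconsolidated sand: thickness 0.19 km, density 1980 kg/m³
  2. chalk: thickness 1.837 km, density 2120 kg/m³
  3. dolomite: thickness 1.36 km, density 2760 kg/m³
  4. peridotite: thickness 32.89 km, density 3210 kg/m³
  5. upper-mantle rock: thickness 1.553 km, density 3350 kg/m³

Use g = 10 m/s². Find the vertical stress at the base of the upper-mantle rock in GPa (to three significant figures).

1.19 GPa

unconsolidated sand: 1980 kg/m³ × 10 m/s² × 190 m = 3.762×10^6 Pa = 3.762×10^-3 GPa
chalk: 2120 kg/m³ × 10 m/s² × 1837 m = 3.894×10^7 Pa = 0.03894 GPa
dolomite: 2760 kg/m³ × 10 m/s² × 1360 m = 3.754×10^7 Pa = 0.03754 GPa
peridotite: 3210 kg/m³ × 10 m/s² × 32890 m = 1.056×10^9 Pa = 1.056 GPa
upper-mantle rock: 3350 kg/m³ × 10 m/s² × 1553 m = 5.203×10^7 Pa = 0.05203 GPa
Total = 3.762×10^-3 + 0.03894 + 0.03754 + 1.056 + 0.05203 = 1.1880 GPa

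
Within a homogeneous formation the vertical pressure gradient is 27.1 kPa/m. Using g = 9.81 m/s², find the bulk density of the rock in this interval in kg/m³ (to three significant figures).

2760 kg/m³

ρ = (dP/dz)/g = 27.1 kPa/m / 9.81 m/s² = 27100 Pa/m / 9.81 m/s² = 2762.5 kg/m³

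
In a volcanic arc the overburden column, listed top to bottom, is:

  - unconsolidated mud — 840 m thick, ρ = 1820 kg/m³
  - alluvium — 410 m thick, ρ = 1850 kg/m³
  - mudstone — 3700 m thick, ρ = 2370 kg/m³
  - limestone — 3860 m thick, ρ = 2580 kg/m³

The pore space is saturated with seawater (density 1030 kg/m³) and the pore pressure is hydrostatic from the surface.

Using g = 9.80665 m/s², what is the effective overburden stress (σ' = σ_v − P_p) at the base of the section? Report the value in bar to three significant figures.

1170 bar

Overburden (lithostatic) stress σ_v:
unconsolidated mud: 1820 kg/m³ × 9.80665 m/s² × 840 m = 1.499×10^7 Pa = 14.99 MPa
alluvium: 1850 kg/m³ × 9.80665 m/s² × 410 m = 7.438×10^6 Pa = 7.438 MPa
mudstone: 2370 kg/m³ × 9.80665 m/s² × 3700 m = 8.599×10^7 Pa = 85.99 MPa
limestone: 2580 kg/m³ × 9.80665 m/s² × 3860 m = 9.766×10^7 Pa = 97.66 MPa
Total = 14.99 + 7.438 + 85.99 + 97.66 = 206.09 MPa
Pore pressure P_p = 1030 kg/m³ × 9.80665 m/s² × 8810 m = 8.899×10^7 Pa = 88.99 MPa
Effective stress σ' = σ_v − P_p = 206.1 − 88.99 = 117.10 MPa = 1171.0 bar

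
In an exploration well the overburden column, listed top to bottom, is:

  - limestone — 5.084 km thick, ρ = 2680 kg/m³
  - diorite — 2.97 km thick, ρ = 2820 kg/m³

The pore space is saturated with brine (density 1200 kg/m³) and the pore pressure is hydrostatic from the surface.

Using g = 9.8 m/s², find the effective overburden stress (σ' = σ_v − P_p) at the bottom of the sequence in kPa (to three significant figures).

121000 kPa

Overburden (lithostatic) stress σ_v:
limestone: 2680 kg/m³ × 9.8 m/s² × 5084 m = 1.335×10^8 Pa = 133.5 MPa
diorite: 2820 kg/m³ × 9.8 m/s² × 2970 m = 8.208×10^7 Pa = 82.08 MPa
Total = 133.5 + 82.08 = 215.61 MPa
Pore pressure P_p = 1200 kg/m³ × 9.8 m/s² × 8054 m = 9.472×10^7 Pa = 94.72 MPa
Effective stress σ' = σ_v − P_p = 215.6 − 94.72 = 120.89 MPa = 1.2089×10^5 kPa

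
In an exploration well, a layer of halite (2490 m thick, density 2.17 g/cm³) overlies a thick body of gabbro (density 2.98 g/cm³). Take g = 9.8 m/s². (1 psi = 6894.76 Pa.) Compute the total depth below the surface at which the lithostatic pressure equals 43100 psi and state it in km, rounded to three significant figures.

Pressure at base of upper layers: 2170×9.8×2490 = 5.295×10^7 Pa = 7680 psi
Remaining pressure to be supplied by gabbro: 2.972×10^8 − 5.295×10^7 = 2.442×10^8 Pa
Additional depth in gabbro = 2.442×10^8 Pa / (2980 kg/m³ × 9.8 m/s²) = 8362.3 m
Total depth = 2490 m + 8362.3 m = 10852 m
= 10.852 km

10.9 km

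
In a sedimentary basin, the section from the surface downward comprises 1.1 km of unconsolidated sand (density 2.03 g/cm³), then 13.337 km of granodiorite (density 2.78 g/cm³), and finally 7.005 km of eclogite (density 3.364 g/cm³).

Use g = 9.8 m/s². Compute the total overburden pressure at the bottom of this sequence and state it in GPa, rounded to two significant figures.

0.62 GPa

unconsolidated sand: 2030 kg/m³ × 9.8 m/s² × 1100 m = 2.188×10^7 Pa = 0.02188 GPa
granodiorite: 2780 kg/m³ × 9.8 m/s² × 13337 m = 3.634×10^8 Pa = 0.3634 GPa
eclogite: 3364 kg/m³ × 9.8 m/s² × 7005 m = 2.309×10^8 Pa = 0.2309 GPa
Total = 0.02188 + 0.3634 + 0.2309 = 0.61617 GPa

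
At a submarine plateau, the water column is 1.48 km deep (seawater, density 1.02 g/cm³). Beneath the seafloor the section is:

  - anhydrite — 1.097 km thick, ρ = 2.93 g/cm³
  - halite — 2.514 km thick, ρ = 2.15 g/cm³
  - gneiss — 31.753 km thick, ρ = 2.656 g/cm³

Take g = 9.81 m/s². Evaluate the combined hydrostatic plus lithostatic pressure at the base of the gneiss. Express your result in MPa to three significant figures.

seawater: 1020 kg/m³ × 9.81 m/s² × 1480 m = 1.481×10^7 Pa = 14.81 MPa
anhydrite: 2930 kg/m³ × 9.81 m/s² × 1097 m = 3.153×10^7 Pa = 31.53 MPa
halite: 2150 kg/m³ × 9.81 m/s² × 2514 m = 5.302×10^7 Pa = 53.02 MPa
gneiss: 2656 kg/m³ × 9.81 m/s² × 31753 m = 8.273×10^8 Pa = 827.3 MPa
Total = 14.81 + 31.53 + 53.02 + 827.3 = 926.70 MPa

927 MPa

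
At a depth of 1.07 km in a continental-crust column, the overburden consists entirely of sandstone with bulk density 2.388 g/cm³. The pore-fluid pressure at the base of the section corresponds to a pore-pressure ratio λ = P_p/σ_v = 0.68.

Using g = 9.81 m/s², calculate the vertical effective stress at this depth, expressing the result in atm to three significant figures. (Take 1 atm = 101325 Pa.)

Overburden (lithostatic) stress σ_v:
sandstone: 2388 kg/m³ × 9.81 m/s² × 1070 m = 2.507×10^7 Pa = 25.07 MPa
Pore pressure P_p = λ·σ_v = 0.68 × 25.07 MPa = 17.04 MPa
Effective stress σ' = σ_v − P_p = 25.07 − 17.04 = 8.0212 MPa = 79.163 atm

79.2 atm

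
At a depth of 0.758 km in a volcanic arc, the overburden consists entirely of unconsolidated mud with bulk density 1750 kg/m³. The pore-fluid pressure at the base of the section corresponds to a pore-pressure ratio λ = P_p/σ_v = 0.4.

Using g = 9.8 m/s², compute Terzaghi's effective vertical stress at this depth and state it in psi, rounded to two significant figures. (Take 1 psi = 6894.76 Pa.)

1100 psi

Overburden (lithostatic) stress σ_v:
unconsolidated mud: 1750 kg/m³ × 9.8 m/s² × 758 m = 1.300×10^7 Pa = 13.00 MPa
Pore pressure P_p = λ·σ_v = 0.4 × 13.00 MPa = 5.200 MPa
Effective stress σ' = σ_v − P_p = 13.00 − 5.200 = 7.7998 MPa = 1131.3 psi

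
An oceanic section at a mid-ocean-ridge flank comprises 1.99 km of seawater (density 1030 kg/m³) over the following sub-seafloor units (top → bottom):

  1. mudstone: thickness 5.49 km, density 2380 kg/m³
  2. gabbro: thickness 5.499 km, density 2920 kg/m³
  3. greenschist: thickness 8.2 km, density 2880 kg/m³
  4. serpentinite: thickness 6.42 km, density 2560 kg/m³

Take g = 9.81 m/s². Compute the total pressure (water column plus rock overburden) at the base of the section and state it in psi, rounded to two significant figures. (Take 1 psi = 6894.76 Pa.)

seawater: 1030 kg/m³ × 9.81 m/s² × 1990 m = 2.011×10^7 Pa = 2916 psi
mudstone: 2380 kg/m³ × 9.81 m/s² × 5490 m = 1.282×10^8 Pa = 18591 psi
gabbro: 2920 kg/m³ × 9.81 m/s² × 5499 m = 1.575×10^8 Pa = 22846 psi
greenschist: 2880 kg/m³ × 9.81 m/s² × 8200 m = 2.317×10^8 Pa = 33601 psi
serpentinite: 2560 kg/m³ × 9.81 m/s² × 6420 m = 1.612×10^8 Pa = 23384 psi
Total = 2916 + 18591 + 22846 + 33601 + 23384 = 1.0134×10^5 psi

100000 psi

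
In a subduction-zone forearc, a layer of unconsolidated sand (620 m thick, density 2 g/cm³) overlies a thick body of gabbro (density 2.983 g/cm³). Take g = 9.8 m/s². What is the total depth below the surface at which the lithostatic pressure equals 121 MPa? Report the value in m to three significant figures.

Pressure at base of upper layers: 2000×9.8×620 = 1.215×10^7 Pa = 12.15 MPa
Remaining pressure to be supplied by gabbro: 1.210×10^8 − 1.215×10^7 = 1.088×10^8 Pa
Additional depth in gabbro = 1.088×10^8 Pa / (2983 kg/m³ × 9.8 m/s²) = 3723.4 m
Total depth = 620 m + 3723.4 m = 4343.4 m

4340 m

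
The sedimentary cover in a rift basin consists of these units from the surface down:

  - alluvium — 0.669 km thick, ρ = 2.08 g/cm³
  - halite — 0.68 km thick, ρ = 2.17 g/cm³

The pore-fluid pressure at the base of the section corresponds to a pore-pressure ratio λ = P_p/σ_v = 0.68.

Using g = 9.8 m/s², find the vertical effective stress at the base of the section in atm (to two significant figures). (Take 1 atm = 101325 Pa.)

89 atm

Overburden (lithostatic) stress σ_v:
alluvium: 2080 kg/m³ × 9.8 m/s² × 669 m = 1.364×10^7 Pa = 13.64 MPa
halite: 2170 kg/m³ × 9.8 m/s² × 680 m = 1.446×10^7 Pa = 14.46 MPa
Total = 13.64 + 14.46 = 28.098 MPa
Pore pressure P_p = λ·σ_v = 0.68 × 28.10 MPa = 19.11 MPa
Effective stress σ' = σ_v − P_p = 28.10 − 19.11 = 8.9913 MPa = 88.737 atm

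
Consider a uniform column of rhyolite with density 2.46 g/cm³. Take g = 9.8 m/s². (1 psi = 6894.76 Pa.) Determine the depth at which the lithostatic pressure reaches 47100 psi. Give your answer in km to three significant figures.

h = P/(ρg) = 47100 psi / (2460 kg/m³ × 9.8 m/s²) = 3.247×10^8 Pa / 24108 Pa/m = 13470 m
= 13.470 km

13.5 km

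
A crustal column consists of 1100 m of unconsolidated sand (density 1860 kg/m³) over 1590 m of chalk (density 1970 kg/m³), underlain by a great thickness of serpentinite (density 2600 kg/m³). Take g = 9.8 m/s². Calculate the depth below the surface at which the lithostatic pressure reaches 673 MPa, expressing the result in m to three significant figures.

27100 m

Pressure at base of upper layers: 1860×9.8×1100 + 1970×9.8×1590 = 5.075×10^7 Pa = 50.75 MPa
Remaining pressure to be supplied by serpentinite: 6.730×10^8 − 5.075×10^7 = 6.223×10^8 Pa
Additional depth in serpentinite = 6.223×10^8 Pa / (2600 kg/m³ × 9.8 m/s²) = 24421 m
Total depth = 2690 m + 24421 m = 27111 m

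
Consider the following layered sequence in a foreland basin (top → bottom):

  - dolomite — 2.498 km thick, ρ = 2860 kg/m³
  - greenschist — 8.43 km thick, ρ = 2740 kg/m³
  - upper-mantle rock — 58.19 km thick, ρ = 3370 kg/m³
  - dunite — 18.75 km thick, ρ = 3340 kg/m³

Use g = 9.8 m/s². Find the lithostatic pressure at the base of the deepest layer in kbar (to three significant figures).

28.3 kbar

dolomite: 2860 kg/m³ × 9.8 m/s² × 2498 m = 7.001×10^7 Pa = 0.7001 kbar
greenschist: 2740 kg/m³ × 9.8 m/s² × 8430 m = 2.264×10^8 Pa = 2.264 kbar
upper-mantle rock: 3370 kg/m³ × 9.8 m/s² × 58190 m = 1.922×10^9 Pa = 19.22 kbar
dunite: 3340 kg/m³ × 9.8 m/s² × 18750 m = 6.137×10^8 Pa = 6.137 kbar
Total = 0.7001 + 2.264 + 19.22 + 6.137 = 28.319 kbar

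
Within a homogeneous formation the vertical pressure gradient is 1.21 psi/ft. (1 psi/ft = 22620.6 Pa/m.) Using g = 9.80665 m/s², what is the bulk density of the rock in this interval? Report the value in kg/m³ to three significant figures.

ρ = (dP/dz)/g = 1.21 psi/ft / 9.80665 m/s² = 27371 Pa/m / 9.80665 m/s² = 2791.1 kg/m³

2790 kg/m³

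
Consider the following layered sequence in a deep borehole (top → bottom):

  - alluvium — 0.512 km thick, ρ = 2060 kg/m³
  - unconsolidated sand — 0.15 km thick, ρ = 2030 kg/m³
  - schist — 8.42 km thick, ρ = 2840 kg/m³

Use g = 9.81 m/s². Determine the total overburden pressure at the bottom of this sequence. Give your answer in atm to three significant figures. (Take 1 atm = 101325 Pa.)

alluvium: 2060 kg/m³ × 9.81 m/s² × 512 m = 1.035×10^7 Pa = 102.1 atm
unconsolidated sand: 2030 kg/m³ × 9.81 m/s² × 150 m = 2.987×10^6 Pa = 29.48 atm
schist: 2840 kg/m³ × 9.81 m/s² × 8420 m = 2.346×10^8 Pa = 2315 atm
Total = 102.1 + 29.48 + 2315 = 2446.8 atm

2450 atm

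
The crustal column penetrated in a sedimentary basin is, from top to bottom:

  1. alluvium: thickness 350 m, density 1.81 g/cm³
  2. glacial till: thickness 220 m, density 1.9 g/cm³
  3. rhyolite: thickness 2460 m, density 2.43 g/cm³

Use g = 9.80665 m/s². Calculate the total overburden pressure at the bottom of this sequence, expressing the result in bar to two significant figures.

alluvium: 1810 kg/m³ × 9.80665 m/s² × 350 m = 6.213×10^6 Pa = 62.13 bar
glacial till: 1900 kg/m³ × 9.80665 m/s² × 220 m = 4.099×10^6 Pa = 40.99 bar
rhyolite: 2430 kg/m³ × 9.80665 m/s² × 2460 m = 5.862×10^7 Pa = 586.2 bar
Total = 62.13 + 40.99 + 586.2 = 689.34 bar

690 bar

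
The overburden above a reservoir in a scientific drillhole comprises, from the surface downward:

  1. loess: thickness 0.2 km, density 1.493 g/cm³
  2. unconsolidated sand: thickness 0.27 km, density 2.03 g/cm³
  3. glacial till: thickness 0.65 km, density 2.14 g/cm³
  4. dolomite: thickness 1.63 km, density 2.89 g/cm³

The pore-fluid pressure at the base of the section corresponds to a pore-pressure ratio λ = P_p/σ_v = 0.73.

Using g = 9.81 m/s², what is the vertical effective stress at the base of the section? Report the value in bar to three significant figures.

Overburden (lithostatic) stress σ_v:
loess: 1493 kg/m³ × 9.81 m/s² × 200 m = 2.929×10^6 Pa = 2.929 MPa
unconsolidated sand: 2030 kg/m³ × 9.81 m/s² × 270 m = 5.377×10^6 Pa = 5.377 MPa
glacial till: 2140 kg/m³ × 9.81 m/s² × 650 m = 1.365×10^7 Pa = 13.65 MPa
dolomite: 2890 kg/m³ × 9.81 m/s² × 1630 m = 4.621×10^7 Pa = 46.21 MPa
Total = 2.929 + 5.377 + 13.65 + 46.21 = 68.164 MPa
Pore pressure P_p = λ·σ_v = 0.73 × 68.16 MPa = 49.76 MPa
Effective stress σ' = σ_v − P_p = 68.16 − 49.76 = 18.404 MPa = 184.04 bar

184 bar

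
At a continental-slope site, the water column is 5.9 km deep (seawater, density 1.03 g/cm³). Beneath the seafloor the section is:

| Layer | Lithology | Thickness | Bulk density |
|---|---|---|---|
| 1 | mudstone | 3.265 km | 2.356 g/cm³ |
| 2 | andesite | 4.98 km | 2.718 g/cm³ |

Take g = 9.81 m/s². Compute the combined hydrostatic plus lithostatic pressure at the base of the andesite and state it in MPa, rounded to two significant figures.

seawater: 1030 kg/m³ × 9.81 m/s² × 5900 m = 5.962×10^7 Pa = 59.62 MPa
mudstone: 2356 kg/m³ × 9.81 m/s² × 3265 m = 7.546×10^7 Pa = 75.46 MPa
andesite: 2718 kg/m³ × 9.81 m/s² × 4980 m = 1.328×10^8 Pa = 132.8 MPa
Total = 59.62 + 75.46 + 132.8 = 267.86 MPa

270 MPa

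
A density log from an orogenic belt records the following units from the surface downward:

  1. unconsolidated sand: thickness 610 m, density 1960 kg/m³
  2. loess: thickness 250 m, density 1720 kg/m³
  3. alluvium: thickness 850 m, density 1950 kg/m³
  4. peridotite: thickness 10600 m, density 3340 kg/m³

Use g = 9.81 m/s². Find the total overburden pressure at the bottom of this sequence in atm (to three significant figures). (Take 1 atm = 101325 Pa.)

3750 atm

unconsolidated sand: 1960 kg/m³ × 9.81 m/s² × 610 m = 1.173×10^7 Pa = 115.8 atm
loess: 1720 kg/m³ × 9.81 m/s² × 250 m = 4.218×10^6 Pa = 41.63 atm
alluvium: 1950 kg/m³ × 9.81 m/s² × 850 m = 1.626×10^7 Pa = 160.5 atm
peridotite: 3340 kg/m³ × 9.81 m/s² × 10600 m = 3.473×10^8 Pa = 3428 atm
Total = 115.8 + 41.63 + 160.5 + 3428 = 3745.6 atm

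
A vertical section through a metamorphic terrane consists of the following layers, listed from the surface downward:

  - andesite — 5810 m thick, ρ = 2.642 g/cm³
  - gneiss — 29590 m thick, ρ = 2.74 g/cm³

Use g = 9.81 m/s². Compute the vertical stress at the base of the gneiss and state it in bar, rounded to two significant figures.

andesite: 2642 kg/m³ × 9.81 m/s² × 5810 m = 1.506×10^8 Pa = 1506 bar
gneiss: 2740 kg/m³ × 9.81 m/s² × 29590 m = 7.954×10^8 Pa = 7954 bar
Total = 1506 + 7954 = 9459.5 bar

9500 bar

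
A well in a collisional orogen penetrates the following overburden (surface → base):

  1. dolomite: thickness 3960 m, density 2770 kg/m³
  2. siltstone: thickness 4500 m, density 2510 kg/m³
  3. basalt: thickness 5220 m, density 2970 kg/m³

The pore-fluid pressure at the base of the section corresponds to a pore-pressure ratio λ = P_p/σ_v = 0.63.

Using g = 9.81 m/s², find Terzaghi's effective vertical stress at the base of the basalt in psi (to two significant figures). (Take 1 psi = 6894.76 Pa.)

20000 psi

Overburden (lithostatic) stress σ_v:
dolomite: 2770 kg/m³ × 9.81 m/s² × 3960 m = 1.076×10^8 Pa = 107.6 MPa
siltstone: 2510 kg/m³ × 9.81 m/s² × 4500 m = 1.108×10^8 Pa = 110.8 MPa
basalt: 2970 kg/m³ × 9.81 m/s² × 5220 m = 1.521×10^8 Pa = 152.1 MPa
Total = 107.6 + 110.8 + 152.1 = 370.50 MPa
Pore pressure P_p = λ·σ_v = 0.63 × 370.5 MPa = 233.4 MPa
Effective stress σ' = σ_v − P_p = 370.5 − 233.4 = 137.09 MPa = 19883 psi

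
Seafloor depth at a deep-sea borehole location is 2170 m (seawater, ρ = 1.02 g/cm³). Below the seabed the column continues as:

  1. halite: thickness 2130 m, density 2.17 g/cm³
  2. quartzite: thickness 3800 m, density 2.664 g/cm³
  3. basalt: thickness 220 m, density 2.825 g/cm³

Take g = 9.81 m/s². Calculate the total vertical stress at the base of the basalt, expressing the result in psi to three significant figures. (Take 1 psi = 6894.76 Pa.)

seawater: 1020 kg/m³ × 9.81 m/s² × 2170 m = 2.171×10^7 Pa = 3149 psi
halite: 2170 kg/m³ × 9.81 m/s² × 2130 m = 4.534×10^7 Pa = 6576 psi
quartzite: 2664 kg/m³ × 9.81 m/s² × 3800 m = 9.931×10^7 Pa = 14403 psi
basalt: 2825 kg/m³ × 9.81 m/s² × 220 m = 6.097×10^6 Pa = 884.3 psi
Total = 3149 + 6576 + 14403 + 884.3 = 25013 psi

25000 psi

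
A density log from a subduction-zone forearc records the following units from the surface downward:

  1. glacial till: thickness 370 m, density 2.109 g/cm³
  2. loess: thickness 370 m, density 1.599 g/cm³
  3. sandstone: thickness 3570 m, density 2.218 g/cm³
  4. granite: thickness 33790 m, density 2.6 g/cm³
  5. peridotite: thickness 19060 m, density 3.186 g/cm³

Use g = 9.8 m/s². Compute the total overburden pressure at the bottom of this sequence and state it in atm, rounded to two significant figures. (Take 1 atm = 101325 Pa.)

glacial till: 2109 kg/m³ × 9.8 m/s² × 370 m = 7.647×10^6 Pa = 75.47 atm
loess: 1599 kg/m³ × 9.8 m/s² × 370 m = 5.798×10^6 Pa = 57.22 atm
sandstone: 2218 kg/m³ × 9.8 m/s² × 3570 m = 7.760×10^7 Pa = 765.8 atm
granite: 2600 kg/m³ × 9.8 m/s² × 33790 m = 8.610×10^8 Pa = 8497 atm
peridotite: 3186 kg/m³ × 9.8 m/s² × 19060 m = 5.951×10^8 Pa = 5873 atm
Total = 75.47 + 57.22 + 765.8 + 8497 + 5873 = 15269 atm

15000 atm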